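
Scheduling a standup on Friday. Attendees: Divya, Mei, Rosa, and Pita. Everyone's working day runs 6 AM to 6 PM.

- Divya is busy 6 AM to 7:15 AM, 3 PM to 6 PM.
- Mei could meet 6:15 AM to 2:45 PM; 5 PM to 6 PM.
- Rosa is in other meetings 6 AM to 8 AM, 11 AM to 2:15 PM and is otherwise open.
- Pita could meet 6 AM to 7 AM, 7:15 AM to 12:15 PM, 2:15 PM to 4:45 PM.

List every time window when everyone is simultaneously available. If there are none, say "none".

08:00-11:00, 14:15-14:45

Divya free: 07:15-15:00 (invert busy blocks within the working day).
Mei free: 06:15-14:45, 17:00-18:00.
Rosa free: 08:00-11:00, 14:15-18:00 (invert busy blocks within the working day).
Pita free: 06:00-07:00, 07:15-12:15, 14:15-16:45.
Divya ∩ Mei: 07:15-14:45.
Divya ∩ Mei ∩ Rosa: 08:00-11:00, 14:15-14:45.
Divya ∩ Mei ∩ Rosa ∩ Pita: 08:00-11:00, 14:15-14:45.
Those are the intersection windows.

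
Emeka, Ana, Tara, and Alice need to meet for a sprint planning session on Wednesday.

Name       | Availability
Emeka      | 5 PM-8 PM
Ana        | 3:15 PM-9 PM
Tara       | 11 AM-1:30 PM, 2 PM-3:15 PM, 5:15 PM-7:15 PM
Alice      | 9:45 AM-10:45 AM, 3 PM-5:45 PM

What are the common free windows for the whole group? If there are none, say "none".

Emeka ∩ Ana: 17:00-20:00.
Emeka ∩ Ana ∩ Tara: 17:15-19:15.
Emeka ∩ Ana ∩ Tara ∩ Alice: 17:15-17:45.

17:15-17:45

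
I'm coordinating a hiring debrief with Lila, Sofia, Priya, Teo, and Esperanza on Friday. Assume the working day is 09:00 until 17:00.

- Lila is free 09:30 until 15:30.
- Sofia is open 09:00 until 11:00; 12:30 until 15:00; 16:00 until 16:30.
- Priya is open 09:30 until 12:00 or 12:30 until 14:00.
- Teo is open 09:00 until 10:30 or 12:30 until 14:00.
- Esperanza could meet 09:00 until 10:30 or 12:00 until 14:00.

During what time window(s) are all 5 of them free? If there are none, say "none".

Lila ∩ Sofia: 09:30-11:00, 12:30-15:00.
Lila ∩ Sofia ∩ Priya: 09:30-11:00, 12:30-14:00.
Lila ∩ Sofia ∩ Priya ∩ Teo: 09:30-10:30, 12:30-14:00.
Lila ∩ Sofia ∩ Priya ∩ Teo ∩ Esperanza: 09:30-10:30, 12:30-14:00.
Those are the intersection windows.

09:30-10:30, 12:30-14:00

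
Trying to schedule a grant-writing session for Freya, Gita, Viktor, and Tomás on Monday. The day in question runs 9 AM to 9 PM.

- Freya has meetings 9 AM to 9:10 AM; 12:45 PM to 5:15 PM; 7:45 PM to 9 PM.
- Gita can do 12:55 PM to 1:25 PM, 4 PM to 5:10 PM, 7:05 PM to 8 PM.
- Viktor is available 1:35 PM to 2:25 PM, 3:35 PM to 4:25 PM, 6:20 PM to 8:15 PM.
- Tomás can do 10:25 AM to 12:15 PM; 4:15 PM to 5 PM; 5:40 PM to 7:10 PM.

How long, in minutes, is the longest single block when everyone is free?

5

Freya free: 09:10-12:45, 17:15-19:45 (invert busy blocks within the working day).
Gita free: 12:55-13:25, 16:00-17:10, 19:05-20:00.
Viktor free: 13:35-14:25, 15:35-16:25, 18:20-20:15.
Tomás free: 10:25-12:15, 16:15-17:00, 17:40-19:10.
Freya ∩ Gita: 19:05-19:45.
Freya ∩ Gita ∩ Viktor: 19:05-19:45.
Freya ∩ Gita ∩ Viktor ∩ Tomás: 19:05-19:10.
So the common availability across everyone is 19:05-19:10.
The longest is 19:05-19:10 at 5 minutes.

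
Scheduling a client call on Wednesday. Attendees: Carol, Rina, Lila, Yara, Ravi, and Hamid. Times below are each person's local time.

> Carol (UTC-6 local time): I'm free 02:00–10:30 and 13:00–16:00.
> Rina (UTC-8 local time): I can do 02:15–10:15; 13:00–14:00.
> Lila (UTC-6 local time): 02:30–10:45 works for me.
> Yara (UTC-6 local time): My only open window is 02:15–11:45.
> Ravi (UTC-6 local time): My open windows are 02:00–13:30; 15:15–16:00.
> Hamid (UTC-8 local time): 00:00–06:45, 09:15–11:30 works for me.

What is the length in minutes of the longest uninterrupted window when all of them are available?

270

Carol in UTC: 08:00-16:30, 19:00-22:00 (add 6h to convert from UTC-6).
Rina in UTC: 10:15-18:15, 21:00-22:00 (add 8h to convert from UTC-8).
Lila in UTC: 08:30-16:45 (add 6h to convert from UTC-6).
Yara in UTC: 08:15-17:45 (add 6h to convert from UTC-6).
Ravi in UTC: 08:00-19:30, 21:15-22:00 (add 6h to convert from UTC-6).
Hamid in UTC: 08:00-14:45, 17:15-19:30 (add 8h to convert from UTC-8).
Carol ∩ Rina: 10:15-16:30, 21:00-22:00.
Carol ∩ Rina ∩ Lila: 10:15-16:30.
Carol ∩ Rina ∩ Lila ∩ Yara: 10:15-16:30.
Carol ∩ Rina ∩ Lila ∩ Yara ∩ Ravi: 10:15-16:30.
Carol ∩ Rina ∩ Lila ∩ Yara ∩ Ravi ∩ Hamid: 10:15-14:45.
The longest is 10:15-14:45 at 270 minutes.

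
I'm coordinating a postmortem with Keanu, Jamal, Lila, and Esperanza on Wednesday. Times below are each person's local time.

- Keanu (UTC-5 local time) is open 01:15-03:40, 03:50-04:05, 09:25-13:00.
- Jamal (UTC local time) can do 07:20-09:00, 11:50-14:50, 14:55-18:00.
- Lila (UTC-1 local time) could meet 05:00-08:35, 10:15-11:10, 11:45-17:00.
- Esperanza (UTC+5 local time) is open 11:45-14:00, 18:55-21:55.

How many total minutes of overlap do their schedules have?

Keanu in UTC: 06:15-08:40, 08:50-09:05, 14:25-18:00 (add 5h to convert from UTC-5).
Jamal in UTC: 07:20-09:00, 11:50-14:50, 14:55-18:00.
Lila in UTC: 06:00-09:35, 11:15-12:10, 12:45-18:00 (add 1h to convert from UTC-1).
Esperanza in UTC: 06:45-09:00, 13:55-16:55 (subtract 5h to convert from UTC+5).
Keanu ∩ Jamal: 07:20-08:40, 08:50-09:00, 14:25-14:50, 14:55-18:00.
Keanu ∩ Jamal ∩ Lila: 07:20-08:40, 08:50-09:00, 14:25-14:50, 14:55-18:00.
Keanu ∩ Jamal ∩ Lila ∩ Esperanza: 07:20-08:40, 08:50-09:00, 14:25-14:50, 14:55-16:55.
Summing the common windows: 80 + 10 + 25 + 120 = 235 minutes.

235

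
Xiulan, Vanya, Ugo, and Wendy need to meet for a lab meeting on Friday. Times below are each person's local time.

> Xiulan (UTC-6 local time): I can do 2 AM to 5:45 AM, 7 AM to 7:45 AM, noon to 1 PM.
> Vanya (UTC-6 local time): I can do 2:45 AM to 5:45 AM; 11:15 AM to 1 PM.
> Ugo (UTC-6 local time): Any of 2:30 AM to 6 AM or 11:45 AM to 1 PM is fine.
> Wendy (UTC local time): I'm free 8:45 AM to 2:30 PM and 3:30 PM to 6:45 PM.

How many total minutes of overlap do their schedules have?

Xiulan in UTC: 08:00-11:45, 13:00-13:45, 18:00-19:00 (add 6h to convert from UTC-6).
Vanya in UTC: 08:45-11:45, 17:15-19:00 (add 6h to convert from UTC-6).
Ugo in UTC: 08:30-12:00, 17:45-19:00 (add 6h to convert from UTC-6).
Wendy in UTC: 08:45-14:30, 15:30-18:45.
Xiulan ∩ Vanya: 08:45-11:45, 18:00-19:00.
Xiulan ∩ Vanya ∩ Ugo: 08:45-11:45, 18:00-19:00.
Xiulan ∩ Vanya ∩ Ugo ∩ Wendy: 08:45-11:45, 18:00-18:45.
So the common availability across everyone is 08:45-11:45, 18:00-18:45.
Summing the common windows: 180 + 45 = 225 minutes.

225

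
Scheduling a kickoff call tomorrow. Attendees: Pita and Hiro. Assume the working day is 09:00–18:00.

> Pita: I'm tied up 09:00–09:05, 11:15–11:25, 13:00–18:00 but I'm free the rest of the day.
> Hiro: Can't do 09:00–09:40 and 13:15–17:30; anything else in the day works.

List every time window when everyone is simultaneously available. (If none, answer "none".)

Pita free: 09:05-11:15, 11:25-13:00 (invert busy blocks within the working day).
Hiro free: 09:40-13:15, 17:30-18:00 (invert busy blocks within the working day).
Pita ∩ Hiro: 09:40-11:15, 11:25-13:00.

09:40-11:15, 11:25-13:00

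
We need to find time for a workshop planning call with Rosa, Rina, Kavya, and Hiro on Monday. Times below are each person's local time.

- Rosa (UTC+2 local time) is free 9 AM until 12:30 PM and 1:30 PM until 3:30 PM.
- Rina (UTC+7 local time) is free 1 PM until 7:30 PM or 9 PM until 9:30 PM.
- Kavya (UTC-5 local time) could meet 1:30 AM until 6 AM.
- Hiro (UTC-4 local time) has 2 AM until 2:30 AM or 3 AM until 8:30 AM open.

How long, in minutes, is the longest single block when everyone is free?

Rosa in UTC: 07:00-10:30, 11:30-13:30 (subtract 2h to convert from UTC+2).
Rina in UTC: 06:00-12:30, 14:00-14:30 (subtract 7h to convert from UTC+7).
Kavya in UTC: 06:30-11:00 (add 5h to convert from UTC-5).
Hiro in UTC: 06:00-06:30, 07:00-12:30 (add 4h to convert from UTC-4).
Rosa ∩ Rina: 07:00-10:30, 11:30-12:30.
Rosa ∩ Rina ∩ Kavya: 07:00-10:30.
Rosa ∩ Rina ∩ Kavya ∩ Hiro: 07:00-10:30.
Those are the intersection windows.
The longest is 07:00-10:30 at 210 minutes.

210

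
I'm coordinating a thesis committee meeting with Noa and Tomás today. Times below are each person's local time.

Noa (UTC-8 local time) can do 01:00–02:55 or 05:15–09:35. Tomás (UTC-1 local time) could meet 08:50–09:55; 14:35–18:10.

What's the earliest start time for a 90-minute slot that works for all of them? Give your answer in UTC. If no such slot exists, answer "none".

15:35

Noa in UTC: 09:00-10:55, 13:15-17:35 (add 8h to convert from UTC-8).
Tomás in UTC: 09:50-10:55, 15:35-19:10 (add 1h to convert from UTC-1).
Noa ∩ Tomás: 09:50-10:55, 15:35-17:35.
Those are the intersection windows.
The first common window of at least 90 minutes is 15:35-17:35, so the earliest start is 15:35.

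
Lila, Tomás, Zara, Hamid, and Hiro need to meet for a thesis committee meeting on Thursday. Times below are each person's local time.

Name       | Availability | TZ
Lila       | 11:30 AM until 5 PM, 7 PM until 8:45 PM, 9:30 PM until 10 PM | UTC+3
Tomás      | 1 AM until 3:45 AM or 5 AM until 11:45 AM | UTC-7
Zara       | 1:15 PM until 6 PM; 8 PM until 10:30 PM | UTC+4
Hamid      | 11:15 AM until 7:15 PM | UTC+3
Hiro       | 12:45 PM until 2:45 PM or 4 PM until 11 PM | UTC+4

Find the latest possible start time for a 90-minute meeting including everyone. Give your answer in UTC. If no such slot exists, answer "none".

Lila in UTC: 08:30-14:00, 16:00-17:45, 18:30-19:00 (subtract 3h to convert from UTC+3).
Tomás in UTC: 08:00-10:45, 12:00-18:45 (add 7h to convert from UTC-7).
Zara in UTC: 09:15-14:00, 16:00-18:30 (subtract 4h to convert from UTC+4).
Hamid in UTC: 08:15-16:15 (subtract 3h to convert from UTC+3).
Hiro in UTC: 08:45-10:45, 12:00-19:00 (subtract 4h to convert from UTC+4).
Lila ∩ Tomás: 08:30-10:45, 12:00-14:00, 16:00-17:45, 18:30-18:45.
Lila ∩ Tomás ∩ Zara: 09:15-10:45, 12:00-14:00, 16:00-17:45.
Lila ∩ Tomás ∩ Zara ∩ Hamid: 09:15-10:45, 12:00-14:00, 16:00-16:15.
Lila ∩ Tomás ∩ Zara ∩ Hamid ∩ Hiro: 09:15-10:45, 12:00-14:00, 16:00-16:15.
Those are the intersection windows.
The last common window of at least 90 minutes is 12:00-14:00; a 90-minute meeting can start as late as 12:30 and still end by 14:00.

12:30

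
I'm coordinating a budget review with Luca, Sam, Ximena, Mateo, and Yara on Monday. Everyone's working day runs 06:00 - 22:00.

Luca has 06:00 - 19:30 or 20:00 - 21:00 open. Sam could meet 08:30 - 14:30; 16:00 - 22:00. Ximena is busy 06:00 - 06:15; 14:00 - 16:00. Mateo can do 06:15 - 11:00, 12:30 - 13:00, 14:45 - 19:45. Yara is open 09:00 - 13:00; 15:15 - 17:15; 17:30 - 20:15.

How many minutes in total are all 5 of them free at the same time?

Luca free: 06:00-19:30, 20:00-21:00.
Sam free: 08:30-14:30, 16:00-22:00.
Ximena free: 06:15-14:00, 16:00-22:00 (invert busy blocks within the working day).
Mateo free: 06:15-11:00, 12:30-13:00, 14:45-19:45.
Yara free: 09:00-13:00, 15:15-17:15, 17:30-20:15.
Luca ∩ Sam: 08:30-14:30, 16:00-19:30, 20:00-21:00.
Luca ∩ Sam ∩ Ximena: 08:30-14:00, 16:00-19:30, 20:00-21:00.
Luca ∩ Sam ∩ Ximena ∩ Mateo: 08:30-11:00, 12:30-13:00, 16:00-19:30.
Luca ∩ Sam ∩ Ximena ∩ Mateo ∩ Yara: 09:00-11:00, 12:30-13:00, 16:00-17:15, 17:30-19:30.
Those are the intersection windows.
Summing the common windows: 120 + 30 + 75 + 120 = 345 minutes.

345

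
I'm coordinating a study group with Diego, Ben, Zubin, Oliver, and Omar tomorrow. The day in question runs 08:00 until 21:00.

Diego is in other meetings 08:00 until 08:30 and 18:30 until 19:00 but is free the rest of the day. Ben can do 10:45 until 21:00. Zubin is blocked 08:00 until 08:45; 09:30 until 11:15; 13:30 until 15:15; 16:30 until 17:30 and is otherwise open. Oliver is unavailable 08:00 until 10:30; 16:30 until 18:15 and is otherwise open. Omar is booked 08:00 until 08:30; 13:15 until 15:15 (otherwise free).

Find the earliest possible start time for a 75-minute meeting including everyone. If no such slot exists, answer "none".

Diego free: 08:30-18:30, 19:00-21:00 (invert busy blocks within the working day).
Ben free: 10:45-21:00.
Zubin free: 08:45-09:30, 11:15-13:30, 15:15-16:30, 17:30-21:00 (invert busy blocks within the working day).
Oliver free: 10:30-16:30, 18:15-21:00 (invert busy blocks within the working day).
Omar free: 08:30-13:15, 15:15-21:00 (invert busy blocks within the working day).
Diego ∩ Ben: 10:45-18:30, 19:00-21:00.
Diego ∩ Ben ∩ Zubin: 11:15-13:30, 15:15-16:30, 17:30-18:30, 19:00-21:00.
Diego ∩ Ben ∩ Zubin ∩ Oliver: 11:15-13:30, 15:15-16:30, 18:15-18:30, 19:00-21:00.
Diego ∩ Ben ∩ Zubin ∩ Oliver ∩ Omar: 11:15-13:15, 15:15-16:30, 18:15-18:30, 19:00-21:00.
Those are the intersection windows.
The first common window of at least 75 minutes is 11:15-13:15, so the earliest start is 11:15.

11:15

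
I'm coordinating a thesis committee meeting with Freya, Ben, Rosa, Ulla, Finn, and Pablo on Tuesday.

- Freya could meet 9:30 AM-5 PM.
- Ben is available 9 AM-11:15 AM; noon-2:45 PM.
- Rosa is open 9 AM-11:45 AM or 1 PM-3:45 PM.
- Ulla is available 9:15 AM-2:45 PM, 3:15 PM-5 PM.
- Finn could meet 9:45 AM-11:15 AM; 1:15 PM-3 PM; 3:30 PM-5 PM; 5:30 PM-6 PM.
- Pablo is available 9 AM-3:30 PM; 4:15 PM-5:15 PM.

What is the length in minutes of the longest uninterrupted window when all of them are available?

90

Freya ∩ Ben: 09:30-11:15, 12:00-14:45.
Freya ∩ Ben ∩ Rosa: 09:30-11:15, 13:00-14:45.
Freya ∩ Ben ∩ Rosa ∩ Ulla: 09:30-11:15, 13:00-14:45.
Freya ∩ Ben ∩ Rosa ∩ Ulla ∩ Finn: 09:45-11:15, 13:15-14:45.
Freya ∩ Ben ∩ Rosa ∩ Ulla ∩ Finn ∩ Pablo: 09:45-11:15, 13:15-14:45.
So the common availability across everyone is 09:45-11:15, 13:15-14:45.
The longest is 09:45-11:15 at 90 minutes.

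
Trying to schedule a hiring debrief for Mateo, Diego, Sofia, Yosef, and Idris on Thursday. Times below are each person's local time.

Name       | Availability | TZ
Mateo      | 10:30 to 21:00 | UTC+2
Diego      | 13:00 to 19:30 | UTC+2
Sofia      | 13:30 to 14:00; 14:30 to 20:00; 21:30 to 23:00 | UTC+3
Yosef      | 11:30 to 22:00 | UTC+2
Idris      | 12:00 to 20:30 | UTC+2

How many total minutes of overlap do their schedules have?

330

Mateo in UTC: 08:30-19:00 (subtract 2h to convert from UTC+2).
Diego in UTC: 11:00-17:30 (subtract 2h to convert from UTC+2).
Sofia in UTC: 10:30-11:00, 11:30-17:00, 18:30-20:00 (subtract 3h to convert from UTC+3).
Yosef in UTC: 09:30-20:00 (subtract 2h to convert from UTC+2).
Idris in UTC: 10:00-18:30 (subtract 2h to convert from UTC+2).
Mateo ∩ Diego: 11:00-17:30.
Mateo ∩ Diego ∩ Sofia: 11:30-17:00.
Mateo ∩ Diego ∩ Sofia ∩ Yosef: 11:30-17:00.
Mateo ∩ Diego ∩ Sofia ∩ Yosef ∩ Idris: 11:30-17:00.
Those are the intersection windows.
That's a single block of 330 minutes.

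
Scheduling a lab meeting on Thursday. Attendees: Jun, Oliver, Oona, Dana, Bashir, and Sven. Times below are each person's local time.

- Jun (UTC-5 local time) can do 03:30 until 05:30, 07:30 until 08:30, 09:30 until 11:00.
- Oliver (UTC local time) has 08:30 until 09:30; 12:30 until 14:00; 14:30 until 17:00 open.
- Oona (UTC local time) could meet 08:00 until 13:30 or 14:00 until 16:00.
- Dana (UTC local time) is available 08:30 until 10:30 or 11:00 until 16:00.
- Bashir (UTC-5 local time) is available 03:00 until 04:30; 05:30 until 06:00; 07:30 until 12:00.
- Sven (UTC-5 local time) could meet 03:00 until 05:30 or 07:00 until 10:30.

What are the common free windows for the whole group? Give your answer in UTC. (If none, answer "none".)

08:30-09:30, 12:30-13:30, 14:30-15:30

Jun in UTC: 08:30-10:30, 12:30-13:30, 14:30-16:00 (add 5h to convert from UTC-5).
Oliver in UTC: 08:30-09:30, 12:30-14:00, 14:30-17:00.
Oona in UTC: 08:00-13:30, 14:00-16:00.
Dana in UTC: 08:30-10:30, 11:00-16:00.
Bashir in UTC: 08:00-09:30, 10:30-11:00, 12:30-17:00 (add 5h to convert from UTC-5).
Sven in UTC: 08:00-10:30, 12:00-15:30 (add 5h to convert from UTC-5).
Jun ∩ Oliver: 08:30-09:30, 12:30-13:30, 14:30-16:00.
Jun ∩ Oliver ∩ Oona: 08:30-09:30, 12:30-13:30, 14:30-16:00.
Jun ∩ Oliver ∩ Oona ∩ Dana: 08:30-09:30, 12:30-13:30, 14:30-16:00.
Jun ∩ Oliver ∩ Oona ∩ Dana ∩ Bashir: 08:30-09:30, 12:30-13:30, 14:30-16:00.
Jun ∩ Oliver ∩ Oona ∩ Dana ∩ Bashir ∩ Sven: 08:30-09:30, 12:30-13:30, 14:30-15:30.
So the common availability across everyone is 08:30-09:30, 12:30-13:30, 14:30-15:30.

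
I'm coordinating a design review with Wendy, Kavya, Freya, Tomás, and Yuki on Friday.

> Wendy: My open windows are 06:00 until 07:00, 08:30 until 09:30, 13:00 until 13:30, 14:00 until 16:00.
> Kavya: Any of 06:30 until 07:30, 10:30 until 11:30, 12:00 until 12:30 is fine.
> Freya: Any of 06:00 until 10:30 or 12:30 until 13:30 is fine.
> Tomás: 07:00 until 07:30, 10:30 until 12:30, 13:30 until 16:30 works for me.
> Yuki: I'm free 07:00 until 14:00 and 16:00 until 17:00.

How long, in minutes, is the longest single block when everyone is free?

Wendy ∩ Kavya: 06:30-07:00.
Wendy ∩ Kavya ∩ Freya: 06:30-07:00.
Wendy ∩ Kavya ∩ Freya ∩ Tomás: ∅.
Wendy ∩ Kavya ∩ Freya ∩ Tomás ∩ Yuki: ∅.
There is no time when everyone is free.
No common window exists, so the longest block is 0 minutes.

0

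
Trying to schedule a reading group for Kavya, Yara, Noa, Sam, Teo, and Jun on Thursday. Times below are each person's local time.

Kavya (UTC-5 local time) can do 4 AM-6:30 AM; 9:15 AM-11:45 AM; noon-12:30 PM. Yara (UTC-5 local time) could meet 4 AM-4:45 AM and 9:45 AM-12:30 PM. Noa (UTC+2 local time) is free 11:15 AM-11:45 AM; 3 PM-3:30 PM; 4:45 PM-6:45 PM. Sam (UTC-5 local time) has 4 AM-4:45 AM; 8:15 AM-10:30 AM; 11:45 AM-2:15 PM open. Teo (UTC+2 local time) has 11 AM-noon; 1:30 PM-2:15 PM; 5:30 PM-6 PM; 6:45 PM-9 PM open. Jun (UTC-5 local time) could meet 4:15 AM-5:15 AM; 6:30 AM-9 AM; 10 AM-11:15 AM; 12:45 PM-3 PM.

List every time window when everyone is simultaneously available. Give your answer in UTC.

Kavya in UTC: 09:00-11:30, 14:15-16:45, 17:00-17:30 (add 5h to convert from UTC-5).
Yara in UTC: 09:00-09:45, 14:45-17:30 (add 5h to convert from UTC-5).
Noa in UTC: 09:15-09:45, 13:00-13:30, 14:45-16:45 (subtract 2h to convert from UTC+2).
Sam in UTC: 09:00-09:45, 13:15-15:30, 16:45-19:15 (add 5h to convert from UTC-5).
Teo in UTC: 09:00-10:00, 11:30-12:15, 15:30-16:00, 16:45-19:00 (subtract 2h to convert from UTC+2).
Jun in UTC: 09:15-10:15, 11:30-14:00, 15:00-16:15, 17:45-20:00 (add 5h to convert from UTC-5).
Kavya ∩ Yara: 09:00-09:45, 14:45-16:45, 17:00-17:30.
Kavya ∩ Yara ∩ Noa: 09:15-09:45, 14:45-16:45.
Kavya ∩ Yara ∩ Noa ∩ Sam: 09:15-09:45, 14:45-15:30.
Kavya ∩ Yara ∩ Noa ∩ Sam ∩ Teo: 09:15-09:45.
Kavya ∩ Yara ∩ Noa ∩ Sam ∩ Teo ∩ Jun: 09:15-09:45.

09:15-09:45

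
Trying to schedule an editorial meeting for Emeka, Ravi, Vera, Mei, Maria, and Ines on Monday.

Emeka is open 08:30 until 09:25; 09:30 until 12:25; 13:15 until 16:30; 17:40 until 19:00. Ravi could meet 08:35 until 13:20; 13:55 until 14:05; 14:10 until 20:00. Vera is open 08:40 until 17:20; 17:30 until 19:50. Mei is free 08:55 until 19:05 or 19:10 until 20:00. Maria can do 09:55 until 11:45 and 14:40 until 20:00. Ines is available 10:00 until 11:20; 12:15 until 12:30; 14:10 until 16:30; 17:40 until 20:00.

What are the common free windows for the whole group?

10:00-11:20, 14:40-16:30, 17:40-19:00

Emeka ∩ Ravi: 08:35-09:25, 09:30-12:25, 13:15-13:20, 13:55-14:05, 14:10-16:30, 17:40-19:00.
Emeka ∩ Ravi ∩ Vera: 08:40-09:25, 09:30-12:25, 13:15-13:20, 13:55-14:05, 14:10-16:30, 17:40-19:00.
Emeka ∩ Ravi ∩ Vera ∩ Mei: 08:55-09:25, 09:30-12:25, 13:15-13:20, 13:55-14:05, 14:10-16:30, 17:40-19:00.
Emeka ∩ Ravi ∩ Vera ∩ Mei ∩ Maria: 09:55-11:45, 14:40-16:30, 17:40-19:00.
Emeka ∩ Ravi ∩ Vera ∩ Mei ∩ Maria ∩ Ines: 10:00-11:20, 14:40-16:30, 17:40-19:00.
Those are the intersection windows.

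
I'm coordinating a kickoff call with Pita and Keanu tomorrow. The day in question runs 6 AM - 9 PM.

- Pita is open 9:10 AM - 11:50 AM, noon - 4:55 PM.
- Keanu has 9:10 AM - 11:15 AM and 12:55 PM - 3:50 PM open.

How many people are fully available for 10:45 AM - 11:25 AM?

Pita can make the full 10:45-11:25 slot — that's 1.

1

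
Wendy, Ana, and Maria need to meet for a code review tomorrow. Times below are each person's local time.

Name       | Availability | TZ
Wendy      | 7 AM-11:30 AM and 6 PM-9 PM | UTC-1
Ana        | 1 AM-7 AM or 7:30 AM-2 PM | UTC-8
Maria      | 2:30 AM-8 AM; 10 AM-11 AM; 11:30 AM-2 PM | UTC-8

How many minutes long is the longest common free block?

Wendy in UTC: 08:00-12:30, 19:00-22:00 (add 1h to convert from UTC-1).
Ana in UTC: 09:00-15:00, 15:30-22:00 (add 8h to convert from UTC-8).
Maria in UTC: 10:30-16:00, 18:00-19:00, 19:30-22:00 (add 8h to convert from UTC-8).
Wendy ∩ Ana: 09:00-12:30, 19:00-22:00.
Wendy ∩ Ana ∩ Maria: 10:30-12:30, 19:30-22:00.
The longest is 19:30-22:00 at 150 minutes.

150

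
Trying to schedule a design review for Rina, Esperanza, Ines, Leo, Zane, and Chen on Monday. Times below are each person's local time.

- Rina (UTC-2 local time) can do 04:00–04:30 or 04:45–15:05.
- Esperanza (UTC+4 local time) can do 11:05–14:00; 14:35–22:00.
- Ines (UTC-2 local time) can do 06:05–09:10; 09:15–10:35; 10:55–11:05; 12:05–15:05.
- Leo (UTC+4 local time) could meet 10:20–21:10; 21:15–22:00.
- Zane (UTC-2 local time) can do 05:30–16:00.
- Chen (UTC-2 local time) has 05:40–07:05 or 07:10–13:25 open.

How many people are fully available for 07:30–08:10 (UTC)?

4

Rina in UTC: 06:00-06:30, 06:45-17:05 (add 2h to convert from UTC-2).
Esperanza in UTC: 07:05-10:00, 10:35-18:00 (subtract 4h to convert from UTC+4).
Ines in UTC: 08:05-11:10, 11:15-12:35, 12:55-13:05, 14:05-17:05 (add 2h to convert from UTC-2).
Leo in UTC: 06:20-17:10, 17:15-18:00 (subtract 4h to convert from UTC+4).
Zane in UTC: 07:30-18:00 (add 2h to convert from UTC-2).
Chen in UTC: 07:40-09:05, 09:10-15:25 (add 2h to convert from UTC-2).
Rina, Esperanza, Leo, and Zane can make the full 07:30-08:10 slot — that's 4.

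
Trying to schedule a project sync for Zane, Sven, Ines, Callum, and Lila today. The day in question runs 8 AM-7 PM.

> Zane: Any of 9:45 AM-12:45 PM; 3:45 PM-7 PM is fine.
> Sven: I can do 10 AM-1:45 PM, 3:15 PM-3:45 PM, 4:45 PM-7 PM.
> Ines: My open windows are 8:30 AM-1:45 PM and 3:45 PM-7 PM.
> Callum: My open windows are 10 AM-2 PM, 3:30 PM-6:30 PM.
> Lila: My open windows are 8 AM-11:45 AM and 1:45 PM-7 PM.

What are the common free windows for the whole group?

10:00-11:45, 16:45-18:30

Zane ∩ Sven: 10:00-12:45, 16:45-19:00.
Zane ∩ Sven ∩ Ines: 10:00-12:45, 16:45-19:00.
Zane ∩ Sven ∩ Ines ∩ Callum: 10:00-12:45, 16:45-18:30.
Zane ∩ Sven ∩ Ines ∩ Callum ∩ Lila: 10:00-11:45, 16:45-18:30.
Those are the intersection windows.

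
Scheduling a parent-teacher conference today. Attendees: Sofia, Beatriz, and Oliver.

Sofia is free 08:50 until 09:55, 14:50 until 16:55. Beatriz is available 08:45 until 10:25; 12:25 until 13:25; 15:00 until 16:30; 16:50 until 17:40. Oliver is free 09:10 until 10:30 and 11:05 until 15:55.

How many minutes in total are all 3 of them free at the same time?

Sofia ∩ Beatriz: 08:50-09:55, 15:00-16:30, 16:50-16:55.
Sofia ∩ Beatriz ∩ Oliver: 09:10-09:55, 15:00-15:55.
Summing the common windows: 45 + 55 = 100 minutes.

100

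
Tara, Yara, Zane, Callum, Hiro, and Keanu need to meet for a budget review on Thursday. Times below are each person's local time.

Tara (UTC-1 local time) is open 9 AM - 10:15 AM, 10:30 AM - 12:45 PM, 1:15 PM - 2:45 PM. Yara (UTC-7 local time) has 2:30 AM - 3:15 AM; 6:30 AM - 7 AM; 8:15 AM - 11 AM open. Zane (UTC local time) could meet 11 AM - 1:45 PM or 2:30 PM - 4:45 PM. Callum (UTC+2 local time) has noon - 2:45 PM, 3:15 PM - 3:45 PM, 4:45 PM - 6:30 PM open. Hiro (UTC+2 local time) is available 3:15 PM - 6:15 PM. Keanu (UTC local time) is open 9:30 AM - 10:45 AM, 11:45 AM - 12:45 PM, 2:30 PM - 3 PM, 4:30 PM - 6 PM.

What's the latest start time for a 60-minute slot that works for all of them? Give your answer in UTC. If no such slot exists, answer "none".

none

Tara in UTC: 10:00-11:15, 11:30-13:45, 14:15-15:45 (add 1h to convert from UTC-1).
Yara in UTC: 09:30-10:15, 13:30-14:00, 15:15-18:00 (add 7h to convert from UTC-7).
Zane in UTC: 11:00-13:45, 14:30-16:45.
Callum in UTC: 10:00-12:45, 13:15-13:45, 14:45-16:30 (subtract 2h to convert from UTC+2).
Hiro in UTC: 13:15-16:15 (subtract 2h to convert from UTC+2).
Keanu in UTC: 09:30-10:45, 11:45-12:45, 14:30-15:00, 16:30-18:00.
Tara ∩ Yara: 10:00-10:15, 13:30-13:45, 15:15-15:45.
Tara ∩ Yara ∩ Zane: 13:30-13:45, 15:15-15:45.
Tara ∩ Yara ∩ Zane ∩ Callum: 13:30-13:45, 15:15-15:45.
Tara ∩ Yara ∩ Zane ∩ Callum ∩ Hiro: 13:30-13:45, 15:15-15:45.
Tara ∩ Yara ∩ Zane ∩ Callum ∩ Hiro ∩ Keanu: ∅.
There is no time when everyone is free.
No common window is at least 60 minutes long.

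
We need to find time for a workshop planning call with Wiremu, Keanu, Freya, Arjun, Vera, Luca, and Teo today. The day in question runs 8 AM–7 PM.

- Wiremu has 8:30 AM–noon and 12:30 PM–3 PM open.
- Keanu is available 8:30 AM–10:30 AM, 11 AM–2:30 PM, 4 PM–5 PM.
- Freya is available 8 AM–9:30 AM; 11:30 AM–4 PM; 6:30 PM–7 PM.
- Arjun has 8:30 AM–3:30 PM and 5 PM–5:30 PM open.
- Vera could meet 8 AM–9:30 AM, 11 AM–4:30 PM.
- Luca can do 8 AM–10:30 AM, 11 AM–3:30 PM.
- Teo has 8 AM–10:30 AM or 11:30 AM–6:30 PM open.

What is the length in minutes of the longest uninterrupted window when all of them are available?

120

Wiremu ∩ Keanu: 08:30-10:30, 11:00-12:00, 12:30-14:30.
Wiremu ∩ Keanu ∩ Freya: 08:30-09:30, 11:30-12:00, 12:30-14:30.
Wiremu ∩ Keanu ∩ Freya ∩ Arjun: 08:30-09:30, 11:30-12:00, 12:30-14:30.
Wiremu ∩ Keanu ∩ Freya ∩ Arjun ∩ Vera: 08:30-09:30, 11:30-12:00, 12:30-14:30.
Wiremu ∩ Keanu ∩ Freya ∩ Arjun ∩ Vera ∩ Luca: 08:30-09:30, 11:30-12:00, 12:30-14:30.
Wiremu ∩ Keanu ∩ Freya ∩ Arjun ∩ Vera ∩ Luca ∩ Teo: 08:30-09:30, 11:30-12:00, 12:30-14:30.
The longest is 12:30-14:30 at 120 minutes.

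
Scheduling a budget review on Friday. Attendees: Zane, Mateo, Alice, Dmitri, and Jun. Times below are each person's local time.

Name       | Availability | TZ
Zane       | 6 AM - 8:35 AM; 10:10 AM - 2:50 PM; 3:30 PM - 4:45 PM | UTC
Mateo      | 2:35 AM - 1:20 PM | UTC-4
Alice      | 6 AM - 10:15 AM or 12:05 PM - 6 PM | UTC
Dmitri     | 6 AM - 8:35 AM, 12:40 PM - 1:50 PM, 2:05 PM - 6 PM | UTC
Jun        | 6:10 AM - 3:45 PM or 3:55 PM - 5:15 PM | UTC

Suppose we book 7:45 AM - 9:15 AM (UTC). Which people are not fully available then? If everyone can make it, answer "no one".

Dmitri, Zane

Zane in UTC: 06:00-08:35, 10:10-14:50, 15:30-16:45.
Mateo in UTC: 06:35-17:20 (add 4h to convert from UTC-4).
Alice in UTC: 06:00-10:15, 12:05-18:00.
Dmitri in UTC: 06:00-08:35, 12:40-13:50, 14:05-18:00.
Jun in UTC: 06:10-15:45, 15:55-17:15.
Zane: not fully free for 07:45-09:15. Mateo: free for 07:45-09:15. Alice: free for 07:45-09:15. Dmitri: not fully free for 07:45-09:15. Jun: free for 07:45-09:15.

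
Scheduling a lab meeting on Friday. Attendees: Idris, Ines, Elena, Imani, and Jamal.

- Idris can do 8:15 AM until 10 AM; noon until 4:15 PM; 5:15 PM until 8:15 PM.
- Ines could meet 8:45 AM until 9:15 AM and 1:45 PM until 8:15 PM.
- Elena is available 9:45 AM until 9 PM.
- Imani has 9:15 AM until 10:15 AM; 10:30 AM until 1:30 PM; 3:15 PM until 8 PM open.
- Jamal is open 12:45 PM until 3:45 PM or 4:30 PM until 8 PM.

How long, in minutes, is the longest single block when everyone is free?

165

Idris ∩ Ines: 08:45-09:15, 13:45-16:15, 17:15-20:15.
Idris ∩ Ines ∩ Elena: 13:45-16:15, 17:15-20:15.
Idris ∩ Ines ∩ Elena ∩ Imani: 15:15-16:15, 17:15-20:00.
Idris ∩ Ines ∩ Elena ∩ Imani ∩ Jamal: 15:15-15:45, 17:15-20:00.
The longest is 17:15-20:00 at 165 minutes.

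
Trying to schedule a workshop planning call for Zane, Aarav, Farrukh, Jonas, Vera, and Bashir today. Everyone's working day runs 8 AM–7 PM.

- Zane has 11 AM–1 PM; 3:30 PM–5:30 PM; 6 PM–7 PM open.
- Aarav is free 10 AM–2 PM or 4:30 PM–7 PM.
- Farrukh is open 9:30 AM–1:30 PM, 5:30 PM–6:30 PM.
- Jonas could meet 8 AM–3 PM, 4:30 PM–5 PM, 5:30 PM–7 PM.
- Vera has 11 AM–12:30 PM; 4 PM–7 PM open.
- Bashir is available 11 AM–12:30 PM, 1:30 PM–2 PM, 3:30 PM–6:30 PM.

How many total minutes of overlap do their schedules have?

Zane ∩ Aarav: 11:00-13:00, 16:30-17:30, 18:00-19:00.
Zane ∩ Aarav ∩ Farrukh: 11:00-13:00, 18:00-18:30.
Zane ∩ Aarav ∩ Farrukh ∩ Jonas: 11:00-13:00, 18:00-18:30.
Zane ∩ Aarav ∩ Farrukh ∩ Jonas ∩ Vera: 11:00-12:30, 18:00-18:30.
Zane ∩ Aarav ∩ Farrukh ∩ Jonas ∩ Vera ∩ Bashir: 11:00-12:30, 18:00-18:30.
Summing the common windows: 90 + 30 = 120 minutes.

120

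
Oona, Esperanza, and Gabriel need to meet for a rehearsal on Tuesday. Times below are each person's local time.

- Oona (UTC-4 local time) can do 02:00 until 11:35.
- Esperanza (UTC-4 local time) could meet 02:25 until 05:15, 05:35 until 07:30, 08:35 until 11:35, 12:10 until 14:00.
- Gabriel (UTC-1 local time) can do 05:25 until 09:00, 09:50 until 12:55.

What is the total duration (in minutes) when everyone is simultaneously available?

Oona in UTC: 06:00-15:35 (add 4h to convert from UTC-4).
Esperanza in UTC: 06:25-09:15, 09:35-11:30, 12:35-15:35, 16:10-18:00 (add 4h to convert from UTC-4).
Gabriel in UTC: 06:25-10:00, 10:50-13:55 (add 1h to convert from UTC-1).
Oona ∩ Esperanza: 06:25-09:15, 09:35-11:30, 12:35-15:35.
Oona ∩ Esperanza ∩ Gabriel: 06:25-09:15, 09:35-10:00, 10:50-11:30, 12:35-13:55.
Summing the common windows: 170 + 25 + 40 + 80 = 315 minutes.

315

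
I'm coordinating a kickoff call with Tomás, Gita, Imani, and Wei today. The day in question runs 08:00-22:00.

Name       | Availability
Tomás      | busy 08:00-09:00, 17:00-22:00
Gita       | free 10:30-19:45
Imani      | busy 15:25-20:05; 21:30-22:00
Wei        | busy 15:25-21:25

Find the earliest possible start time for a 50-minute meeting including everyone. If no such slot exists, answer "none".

Tomás free: 09:00-17:00 (invert busy blocks within the working day).
Gita free: 10:30-19:45.
Imani free: 08:00-15:25, 20:05-21:30 (invert busy blocks within the working day).
Wei free: 08:00-15:25, 21:25-22:00 (invert busy blocks within the working day).
Tomás ∩ Gita: 10:30-17:00.
Tomás ∩ Gita ∩ Imani: 10:30-15:25.
Tomás ∩ Gita ∩ Imani ∩ Wei: 10:30-15:25.
The first common window of at least 50 minutes is 10:30-15:25, so the earliest start is 10:30.

10:30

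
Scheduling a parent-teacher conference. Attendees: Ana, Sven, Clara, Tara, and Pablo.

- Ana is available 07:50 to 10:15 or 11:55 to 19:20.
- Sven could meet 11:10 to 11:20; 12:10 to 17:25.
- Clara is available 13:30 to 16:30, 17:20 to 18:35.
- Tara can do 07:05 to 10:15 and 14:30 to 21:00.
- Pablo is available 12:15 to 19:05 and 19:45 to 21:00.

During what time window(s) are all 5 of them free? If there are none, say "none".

14:30-16:30, 17:20-17:25

Ana ∩ Sven: 12:10-17:25.
Ana ∩ Sven ∩ Clara: 13:30-16:30, 17:20-17:25.
Ana ∩ Sven ∩ Clara ∩ Tara: 14:30-16:30, 17:20-17:25.
Ana ∩ Sven ∩ Clara ∩ Tara ∩ Pablo: 14:30-16:30, 17:20-17:25.
Those are the intersection windows.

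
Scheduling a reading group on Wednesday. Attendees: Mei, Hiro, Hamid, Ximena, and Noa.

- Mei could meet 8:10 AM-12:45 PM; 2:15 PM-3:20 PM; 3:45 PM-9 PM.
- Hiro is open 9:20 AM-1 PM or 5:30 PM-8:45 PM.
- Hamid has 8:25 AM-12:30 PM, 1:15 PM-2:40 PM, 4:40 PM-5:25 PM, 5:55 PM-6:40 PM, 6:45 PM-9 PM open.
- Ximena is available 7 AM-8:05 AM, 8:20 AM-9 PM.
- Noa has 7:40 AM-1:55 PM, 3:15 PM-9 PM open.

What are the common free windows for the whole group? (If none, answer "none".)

Mei ∩ Hiro: 09:20-12:45, 17:30-20:45.
Mei ∩ Hiro ∩ Hamid: 09:20-12:30, 17:55-18:40, 18:45-20:45.
Mei ∩ Hiro ∩ Hamid ∩ Ximena: 09:20-12:30, 17:55-18:40, 18:45-20:45.
Mei ∩ Hiro ∩ Hamid ∩ Ximena ∩ Noa: 09:20-12:30, 17:55-18:40, 18:45-20:45.

09:20-12:30, 17:55-18:40, 18:45-20:45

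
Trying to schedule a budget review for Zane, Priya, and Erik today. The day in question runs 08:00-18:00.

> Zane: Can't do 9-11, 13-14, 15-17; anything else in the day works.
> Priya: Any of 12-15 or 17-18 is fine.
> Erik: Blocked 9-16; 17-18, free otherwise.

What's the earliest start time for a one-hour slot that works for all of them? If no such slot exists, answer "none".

none

Zane free: 08:00-09:00, 11:00-13:00, 14:00-15:00, 17:00-18:00 (invert busy blocks within the working day).
Priya free: 12:00-15:00, 17:00-18:00.
Erik free: 08:00-09:00, 16:00-17:00 (invert busy blocks within the working day).
Zane ∩ Priya: 12:00-13:00, 14:00-15:00, 17:00-18:00.
Zane ∩ Priya ∩ Erik: ∅.
There is no time when everyone is free.
No common window is at least 60 minutes long.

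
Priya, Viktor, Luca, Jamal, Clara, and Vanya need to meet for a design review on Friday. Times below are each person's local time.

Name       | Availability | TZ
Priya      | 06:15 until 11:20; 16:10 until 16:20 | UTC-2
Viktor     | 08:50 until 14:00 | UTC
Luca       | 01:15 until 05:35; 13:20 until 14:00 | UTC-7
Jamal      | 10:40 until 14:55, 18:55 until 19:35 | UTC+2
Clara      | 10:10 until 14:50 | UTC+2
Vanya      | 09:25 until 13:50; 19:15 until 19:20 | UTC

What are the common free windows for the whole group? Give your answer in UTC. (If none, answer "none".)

09:25-12:35

Priya in UTC: 08:15-13:20, 18:10-18:20 (add 2h to convert from UTC-2).
Viktor in UTC: 08:50-14:00.
Luca in UTC: 08:15-12:35, 20:20-21:00 (add 7h to convert from UTC-7).
Jamal in UTC: 08:40-12:55, 16:55-17:35 (subtract 2h to convert from UTC+2).
Clara in UTC: 08:10-12:50 (subtract 2h to convert from UTC+2).
Vanya in UTC: 09:25-13:50, 19:15-19:20.
Priya ∩ Viktor: 08:50-13:20.
Priya ∩ Viktor ∩ Luca: 08:50-12:35.
Priya ∩ Viktor ∩ Luca ∩ Jamal: 08:50-12:35.
Priya ∩ Viktor ∩ Luca ∩ Jamal ∩ Clara: 08:50-12:35.
Priya ∩ Viktor ∩ Luca ∩ Jamal ∩ Clara ∩ Vanya: 09:25-12:35.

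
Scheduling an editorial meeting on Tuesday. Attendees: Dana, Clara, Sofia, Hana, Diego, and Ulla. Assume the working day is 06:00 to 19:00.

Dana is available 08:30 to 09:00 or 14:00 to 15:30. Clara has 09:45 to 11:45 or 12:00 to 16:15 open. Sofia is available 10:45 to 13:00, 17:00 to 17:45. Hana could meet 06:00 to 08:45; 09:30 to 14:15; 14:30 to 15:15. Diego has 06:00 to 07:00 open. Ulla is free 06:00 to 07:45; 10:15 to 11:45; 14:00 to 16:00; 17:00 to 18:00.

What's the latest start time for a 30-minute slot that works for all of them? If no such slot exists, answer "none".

Dana ∩ Clara: 14:00-15:30.
Dana ∩ Clara ∩ Sofia: ∅.
Dana ∩ Clara ∩ Sofia ∩ Hana: ∅.
Dana ∩ Clara ∩ Sofia ∩ Hana ∩ Diego: ∅.
Dana ∩ Clara ∩ Sofia ∩ Hana ∩ Diego ∩ Ulla: ∅.
There is no time when everyone is free.
No common window is at least 30 minutes long.

none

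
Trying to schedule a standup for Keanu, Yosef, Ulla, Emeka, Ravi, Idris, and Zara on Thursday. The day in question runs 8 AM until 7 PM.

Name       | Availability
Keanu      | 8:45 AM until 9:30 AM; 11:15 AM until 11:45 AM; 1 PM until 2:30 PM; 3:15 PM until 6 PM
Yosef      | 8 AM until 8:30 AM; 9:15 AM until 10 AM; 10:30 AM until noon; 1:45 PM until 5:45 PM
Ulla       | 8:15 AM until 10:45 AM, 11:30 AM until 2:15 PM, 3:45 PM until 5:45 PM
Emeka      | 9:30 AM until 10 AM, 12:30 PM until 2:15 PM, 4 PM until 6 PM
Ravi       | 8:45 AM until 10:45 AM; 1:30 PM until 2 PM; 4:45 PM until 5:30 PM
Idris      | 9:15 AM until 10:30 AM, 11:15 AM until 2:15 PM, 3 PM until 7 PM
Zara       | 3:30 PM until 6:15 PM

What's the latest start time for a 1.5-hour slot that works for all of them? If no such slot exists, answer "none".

Keanu ∩ Yosef: 09:15-09:30, 11:15-11:45, 13:45-14:30, 15:15-17:45.
Keanu ∩ Yosef ∩ Ulla: 09:15-09:30, 11:30-11:45, 13:45-14:15, 15:45-17:45.
Keanu ∩ Yosef ∩ Ulla ∩ Emeka: 13:45-14:15, 16:00-17:45.
Keanu ∩ Yosef ∩ Ulla ∩ Emeka ∩ Ravi: 13:45-14:00, 16:45-17:30.
Keanu ∩ Yosef ∩ Ulla ∩ Emeka ∩ Ravi ∩ Idris: 13:45-14:00, 16:45-17:30.
Keanu ∩ Yosef ∩ Ulla ∩ Emeka ∩ Ravi ∩ Idris ∩ Zara: 16:45-17:30.
Those are the intersection windows.
No common window is at least 90 minutes long.

none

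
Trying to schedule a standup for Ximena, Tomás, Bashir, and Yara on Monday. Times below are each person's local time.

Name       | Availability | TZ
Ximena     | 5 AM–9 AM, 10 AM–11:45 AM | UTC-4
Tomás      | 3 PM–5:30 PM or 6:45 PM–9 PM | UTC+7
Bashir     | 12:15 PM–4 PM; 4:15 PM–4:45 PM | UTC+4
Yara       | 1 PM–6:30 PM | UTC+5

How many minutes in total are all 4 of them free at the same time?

Ximena in UTC: 09:00-13:00, 14:00-15:45 (add 4h to convert from UTC-4).
Tomás in UTC: 08:00-10:30, 11:45-14:00 (subtract 7h to convert from UTC+7).
Bashir in UTC: 08:15-12:00, 12:15-12:45 (subtract 4h to convert from UTC+4).
Yara in UTC: 08:00-13:30 (subtract 5h to convert from UTC+5).
Ximena ∩ Tomás: 09:00-10:30, 11:45-13:00.
Ximena ∩ Tomás ∩ Bashir: 09:00-10:30, 11:45-12:00, 12:15-12:45.
Ximena ∩ Tomás ∩ Bashir ∩ Yara: 09:00-10:30, 11:45-12:00, 12:15-12:45.
So the common availability across everyone is 09:00-10:30, 11:45-12:00, 12:15-12:45.
Summing the common windows: 90 + 15 + 30 = 135 minutes.

135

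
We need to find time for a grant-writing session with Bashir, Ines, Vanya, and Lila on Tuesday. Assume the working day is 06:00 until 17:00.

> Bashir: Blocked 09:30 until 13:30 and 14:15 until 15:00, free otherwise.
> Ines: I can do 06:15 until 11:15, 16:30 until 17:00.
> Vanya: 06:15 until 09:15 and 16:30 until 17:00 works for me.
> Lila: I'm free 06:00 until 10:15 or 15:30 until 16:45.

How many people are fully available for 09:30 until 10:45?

1

Bashir free: 06:00-09:30, 13:30-14:15, 15:00-17:00 (invert busy blocks within the working day).
Ines free: 06:15-11:15, 16:30-17:00.
Vanya free: 06:15-09:15, 16:30-17:00.
Lila free: 06:00-10:15, 15:30-16:45.
Ines can make the full 09:30-10:45 slot — that's 1.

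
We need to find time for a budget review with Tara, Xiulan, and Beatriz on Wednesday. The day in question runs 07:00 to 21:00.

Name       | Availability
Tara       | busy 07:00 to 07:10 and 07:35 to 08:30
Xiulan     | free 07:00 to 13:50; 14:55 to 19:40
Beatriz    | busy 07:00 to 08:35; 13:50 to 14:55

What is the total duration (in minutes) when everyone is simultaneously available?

600

Tara free: 07:10-07:35, 08:30-21:00 (invert busy blocks within the working day).
Xiulan free: 07:00-13:50, 14:55-19:40.
Beatriz free: 08:35-13:50, 14:55-21:00 (invert busy blocks within the working day).
Tara ∩ Xiulan: 07:10-07:35, 08:30-13:50, 14:55-19:40.
Tara ∩ Xiulan ∩ Beatriz: 08:35-13:50, 14:55-19:40.
Those are the intersection windows.
Summing the common windows: 315 + 285 = 600 minutes.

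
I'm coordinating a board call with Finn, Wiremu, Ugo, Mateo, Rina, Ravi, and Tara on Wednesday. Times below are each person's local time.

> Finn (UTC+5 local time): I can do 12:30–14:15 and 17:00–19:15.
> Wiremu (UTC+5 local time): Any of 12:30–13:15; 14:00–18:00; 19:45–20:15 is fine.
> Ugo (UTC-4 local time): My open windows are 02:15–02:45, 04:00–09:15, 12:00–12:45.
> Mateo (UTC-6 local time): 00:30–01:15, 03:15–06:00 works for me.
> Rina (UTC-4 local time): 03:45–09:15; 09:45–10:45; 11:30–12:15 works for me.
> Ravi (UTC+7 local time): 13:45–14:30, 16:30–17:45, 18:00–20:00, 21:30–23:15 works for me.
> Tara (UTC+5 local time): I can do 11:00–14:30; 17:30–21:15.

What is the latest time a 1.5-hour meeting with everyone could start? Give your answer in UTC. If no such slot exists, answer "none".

Finn in UTC: 07:30-09:15, 12:00-14:15 (subtract 5h to convert from UTC+5).
Wiremu in UTC: 07:30-08:15, 09:00-13:00, 14:45-15:15 (subtract 5h to convert from UTC+5).
Ugo in UTC: 06:15-06:45, 08:00-13:15, 16:00-16:45 (add 4h to convert from UTC-4).
Mateo in UTC: 06:30-07:15, 09:15-12:00 (add 6h to convert from UTC-6).
Rina in UTC: 07:45-13:15, 13:45-14:45, 15:30-16:15 (add 4h to convert from UTC-4).
Ravi in UTC: 06:45-07:30, 09:30-10:45, 11:00-13:00, 14:30-16:15 (subtract 7h to convert from UTC+7).
Tara in UTC: 06:00-09:30, 12:30-16:15 (subtract 5h to convert from UTC+5).
Finn ∩ Wiremu: 07:30-08:15, 09:00-09:15, 12:00-13:00.
Finn ∩ Wiremu ∩ Ugo: 08:00-08:15, 09:00-09:15, 12:00-13:00.
Finn ∩ Wiremu ∩ Ugo ∩ Mateo: ∅.
Finn ∩ Wiremu ∩ Ugo ∩ Mateo ∩ Rina: ∅.
Finn ∩ Wiremu ∩ Ugo ∩ Mateo ∩ Rina ∩ Ravi: ∅.
Finn ∩ Wiremu ∩ Ugo ∩ Mateo ∩ Rina ∩ Ravi ∩ Tara: ∅.
There is no time when everyone is free.
No common window is at least 90 minutes long.

none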